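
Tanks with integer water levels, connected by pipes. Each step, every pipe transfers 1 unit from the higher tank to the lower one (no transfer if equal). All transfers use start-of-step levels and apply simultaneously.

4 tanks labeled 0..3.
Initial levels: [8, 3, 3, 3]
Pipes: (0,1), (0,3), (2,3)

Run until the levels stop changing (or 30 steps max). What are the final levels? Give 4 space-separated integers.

Answer: 3 5 4 5

Derivation:
Step 1: flows [0->1,0->3,2=3] -> levels [6 4 3 4]
Step 2: flows [0->1,0->3,3->2] -> levels [4 5 4 4]
Step 3: flows [1->0,0=3,2=3] -> levels [5 4 4 4]
Step 4: flows [0->1,0->3,2=3] -> levels [3 5 4 5]
Step 5: flows [1->0,3->0,3->2] -> levels [5 4 5 3]
Step 6: flows [0->1,0->3,2->3] -> levels [3 5 4 5]
  -> period-2 cycle: step 6 state = step 4 state; never stabilizes
  -> state at step 30: (30-4) mod 2 = 0, same as step 4 -> [3 5 4 5]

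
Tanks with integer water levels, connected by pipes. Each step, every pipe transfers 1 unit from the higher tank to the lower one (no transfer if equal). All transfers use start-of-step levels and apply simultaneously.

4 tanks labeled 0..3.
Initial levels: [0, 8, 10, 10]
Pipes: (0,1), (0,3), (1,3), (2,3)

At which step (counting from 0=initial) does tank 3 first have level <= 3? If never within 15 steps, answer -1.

Answer: -1

Derivation:
Step 1: flows [1->0,3->0,3->1,2=3] -> levels [2 8 10 8]
Step 2: flows [1->0,3->0,1=3,2->3] -> levels [4 7 9 8]
Step 3: flows [1->0,3->0,3->1,2->3] -> levels [6 7 8 7]
Step 4: flows [1->0,3->0,1=3,2->3] -> levels [8 6 7 7]
Step 5: flows [0->1,0->3,3->1,2=3] -> levels [6 8 7 7]
Step 6: flows [1->0,3->0,1->3,2=3] -> levels [8 6 7 7]
  -> period-2 cycle (repeats step 4); tank 3 never drops to <=3
Tank 3 never reaches <=3 within 15 steps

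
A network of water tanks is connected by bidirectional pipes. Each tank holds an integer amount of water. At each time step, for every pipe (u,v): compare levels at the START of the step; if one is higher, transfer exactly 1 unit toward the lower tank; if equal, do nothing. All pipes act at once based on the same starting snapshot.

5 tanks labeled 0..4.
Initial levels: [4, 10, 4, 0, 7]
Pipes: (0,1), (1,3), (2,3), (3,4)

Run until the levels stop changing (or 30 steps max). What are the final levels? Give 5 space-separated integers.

Answer: 5 6 5 4 5

Derivation:
Step 1: flows [1->0,1->3,2->3,4->3] -> levels [5 8 3 3 6]
Step 2: flows [1->0,1->3,2=3,4->3] -> levels [6 6 3 5 5]
Step 3: flows [0=1,1->3,3->2,3=4] -> levels [6 5 4 5 5]
Step 4: flows [0->1,1=3,3->2,3=4] -> levels [5 6 5 4 5]
Step 5: flows [1->0,1->3,2->3,4->3] -> levels [6 4 4 7 4]
Step 6: flows [0->1,3->1,3->2,3->4] -> levels [5 6 5 4 5]
  -> period-2 cycle: step 6 state = step 4 state; never stabilizes
  -> state at step 30: (30-4) mod 2 = 0, same as step 4 -> [5 6 5 4 5]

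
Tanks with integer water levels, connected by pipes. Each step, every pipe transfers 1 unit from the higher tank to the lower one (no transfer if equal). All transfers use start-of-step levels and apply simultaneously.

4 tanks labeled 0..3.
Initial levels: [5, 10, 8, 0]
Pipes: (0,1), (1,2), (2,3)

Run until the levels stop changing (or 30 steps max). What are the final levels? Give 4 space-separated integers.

Step 1: flows [1->0,1->2,2->3] -> levels [6 8 8 1]
Step 2: flows [1->0,1=2,2->3] -> levels [7 7 7 2]
Step 3: flows [0=1,1=2,2->3] -> levels [7 7 6 3]
Step 4: flows [0=1,1->2,2->3] -> levels [7 6 6 4]
Step 5: flows [0->1,1=2,2->3] -> levels [6 7 5 5]
Step 6: flows [1->0,1->2,2=3] -> levels [7 5 6 5]
Step 7: flows [0->1,2->1,2->3] -> levels [6 7 4 6]
Step 8: flows [1->0,1->2,3->2] -> levels [7 5 6 5]
  -> period-2 cycle: step 8 state = step 6 state; never stabilizes
  -> state at step 30: (30-6) mod 2 = 0, same as step 6 -> [7 5 6 5]

Answer: 7 5 6 5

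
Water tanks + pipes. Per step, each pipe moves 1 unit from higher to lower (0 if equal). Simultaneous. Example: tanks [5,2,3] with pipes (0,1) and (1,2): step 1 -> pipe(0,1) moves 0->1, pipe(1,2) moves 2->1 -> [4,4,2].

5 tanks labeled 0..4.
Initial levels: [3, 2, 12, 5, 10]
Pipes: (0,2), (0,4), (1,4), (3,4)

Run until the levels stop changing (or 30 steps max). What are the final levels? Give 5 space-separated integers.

Step 1: flows [2->0,4->0,4->1,4->3] -> levels [5 3 11 6 7]
Step 2: flows [2->0,4->0,4->1,4->3] -> levels [7 4 10 7 4]
Step 3: flows [2->0,0->4,1=4,3->4] -> levels [7 4 9 6 6]
Step 4: flows [2->0,0->4,4->1,3=4] -> levels [7 5 8 6 6]
Step 5: flows [2->0,0->4,4->1,3=4] -> levels [7 6 7 6 6]
Step 6: flows [0=2,0->4,1=4,3=4] -> levels [6 6 7 6 7]
Step 7: flows [2->0,4->0,4->1,4->3] -> levels [8 7 6 7 4]
Step 8: flows [0->2,0->4,1->4,3->4] -> levels [6 6 7 6 7]
  -> period-2 cycle: step 8 state = step 6 state; never stabilizes
  -> state at step 30: (30-6) mod 2 = 0, same as step 6 -> [6 6 7 6 7]

Answer: 6 6 7 6 7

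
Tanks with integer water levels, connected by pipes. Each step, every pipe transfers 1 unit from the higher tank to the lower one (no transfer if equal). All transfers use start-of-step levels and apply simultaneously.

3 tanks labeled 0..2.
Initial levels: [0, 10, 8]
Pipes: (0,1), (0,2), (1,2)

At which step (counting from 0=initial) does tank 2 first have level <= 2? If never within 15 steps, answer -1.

Answer: -1

Derivation:
Step 1: flows [1->0,2->0,1->2] -> levels [2 8 8]
Step 2: flows [1->0,2->0,1=2] -> levels [4 7 7]
Step 3: flows [1->0,2->0,1=2] -> levels [6 6 6]
Step 4: flows [0=1,0=2,1=2] -> levels [6 6 6]
  -> stable; tank 2 stays at 6 > 2
Tank 2 never reaches <=2 within 15 steps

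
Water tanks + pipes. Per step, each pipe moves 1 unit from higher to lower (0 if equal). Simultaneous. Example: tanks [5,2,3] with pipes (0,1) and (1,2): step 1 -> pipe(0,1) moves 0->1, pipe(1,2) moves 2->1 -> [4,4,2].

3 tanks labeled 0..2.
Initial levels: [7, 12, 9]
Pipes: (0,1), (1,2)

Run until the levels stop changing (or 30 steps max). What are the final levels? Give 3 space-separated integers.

Step 1: flows [1->0,1->2] -> levels [8 10 10]
Step 2: flows [1->0,1=2] -> levels [9 9 10]
Step 3: flows [0=1,2->1] -> levels [9 10 9]
Step 4: flows [1->0,1->2] -> levels [10 8 10]
Step 5: flows [0->1,2->1] -> levels [9 10 9]
  -> period-2 cycle: step 5 state = step 3 state; never stabilizes
  -> state at step 30: (30-3) mod 2 = 1, same as step 4 -> [10 8 10]

Answer: 10 8 10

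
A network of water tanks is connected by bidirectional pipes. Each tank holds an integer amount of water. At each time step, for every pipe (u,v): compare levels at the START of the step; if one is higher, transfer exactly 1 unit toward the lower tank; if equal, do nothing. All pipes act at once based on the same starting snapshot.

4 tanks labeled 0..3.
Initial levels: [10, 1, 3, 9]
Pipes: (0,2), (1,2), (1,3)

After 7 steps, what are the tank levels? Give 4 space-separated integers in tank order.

Step 1: flows [0->2,2->1,3->1] -> levels [9 3 3 8]
Step 2: flows [0->2,1=2,3->1] -> levels [8 4 4 7]
Step 3: flows [0->2,1=2,3->1] -> levels [7 5 5 6]
Step 4: flows [0->2,1=2,3->1] -> levels [6 6 6 5]
Step 5: flows [0=2,1=2,1->3] -> levels [6 5 6 6]
Step 6: flows [0=2,2->1,3->1] -> levels [6 7 5 5]
Step 7: flows [0->2,1->2,1->3] -> levels [5 5 7 6]

Answer: 5 5 7 6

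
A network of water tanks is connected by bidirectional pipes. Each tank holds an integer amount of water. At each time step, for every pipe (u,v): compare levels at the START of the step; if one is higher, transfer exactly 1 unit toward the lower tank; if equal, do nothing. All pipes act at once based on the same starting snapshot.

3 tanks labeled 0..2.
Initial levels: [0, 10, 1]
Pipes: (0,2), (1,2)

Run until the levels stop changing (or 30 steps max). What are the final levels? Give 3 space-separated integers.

Step 1: flows [2->0,1->2] -> levels [1 9 1]
Step 2: flows [0=2,1->2] -> levels [1 8 2]
Step 3: flows [2->0,1->2] -> levels [2 7 2]
Step 4: flows [0=2,1->2] -> levels [2 6 3]
Step 5: flows [2->0,1->2] -> levels [3 5 3]
Step 6: flows [0=2,1->2] -> levels [3 4 4]
Step 7: flows [2->0,1=2] -> levels [4 4 3]
Step 8: flows [0->2,1->2] -> levels [3 3 5]
Step 9: flows [2->0,2->1] -> levels [4 4 3]
  -> period-2 cycle: step 9 state = step 7 state; never stabilizes
  -> state at step 30: (30-7) mod 2 = 1, same as step 8 -> [3 3 5]

Answer: 3 3 5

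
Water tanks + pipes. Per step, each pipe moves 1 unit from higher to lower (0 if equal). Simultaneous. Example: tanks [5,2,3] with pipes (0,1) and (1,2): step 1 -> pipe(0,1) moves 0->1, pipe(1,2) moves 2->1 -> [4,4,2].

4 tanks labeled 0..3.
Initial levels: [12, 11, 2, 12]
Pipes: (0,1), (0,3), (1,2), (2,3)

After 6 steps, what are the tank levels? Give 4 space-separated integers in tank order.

Answer: 11 8 10 8

Derivation:
Step 1: flows [0->1,0=3,1->2,3->2] -> levels [11 11 4 11]
Step 2: flows [0=1,0=3,1->2,3->2] -> levels [11 10 6 10]
Step 3: flows [0->1,0->3,1->2,3->2] -> levels [9 10 8 10]
Step 4: flows [1->0,3->0,1->2,3->2] -> levels [11 8 10 8]
Step 5: flows [0->1,0->3,2->1,2->3] -> levels [9 10 8 10]
  -> period-2 cycle: step 5 state = step 3 state
  -> state at step 6: (6-3) mod 2 = 1, same as step 4 -> [11 8 10 8]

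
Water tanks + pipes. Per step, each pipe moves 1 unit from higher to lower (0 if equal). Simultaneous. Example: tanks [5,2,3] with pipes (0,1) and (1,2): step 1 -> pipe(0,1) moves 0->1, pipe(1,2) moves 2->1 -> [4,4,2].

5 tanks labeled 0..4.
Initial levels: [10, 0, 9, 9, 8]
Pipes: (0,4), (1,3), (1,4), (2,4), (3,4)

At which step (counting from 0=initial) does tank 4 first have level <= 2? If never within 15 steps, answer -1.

Answer: -1

Derivation:
Step 1: flows [0->4,3->1,4->1,2->4,3->4] -> levels [9 2 8 7 10]
Step 2: flows [4->0,3->1,4->1,4->2,4->3] -> levels [10 4 9 7 6]
Step 3: flows [0->4,3->1,4->1,2->4,3->4] -> levels [9 6 8 5 8]
Step 4: flows [0->4,1->3,4->1,2=4,4->3] -> levels [8 6 8 7 7]
Step 5: flows [0->4,3->1,4->1,2->4,3=4] -> levels [7 8 7 6 8]
Step 6: flows [4->0,1->3,1=4,4->2,4->3] -> levels [8 7 8 8 5]
Step 7: flows [0->4,3->1,1->4,2->4,3->4] -> levels [7 7 7 6 9]
Step 8: flows [4->0,1->3,4->1,4->2,4->3] -> levels [8 7 8 8 5]
  -> period-2 cycle (repeats step 6); tank 4 never drops to <=2
Tank 4 never reaches <=2 within 15 steps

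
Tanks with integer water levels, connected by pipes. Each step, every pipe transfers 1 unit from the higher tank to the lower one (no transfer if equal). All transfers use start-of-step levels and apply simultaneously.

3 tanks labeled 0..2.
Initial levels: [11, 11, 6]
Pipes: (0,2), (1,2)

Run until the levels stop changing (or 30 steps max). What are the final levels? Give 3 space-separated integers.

Step 1: flows [0->2,1->2] -> levels [10 10 8]
Step 2: flows [0->2,1->2] -> levels [9 9 10]
Step 3: flows [2->0,2->1] -> levels [10 10 8]
  -> period-2 cycle: step 3 state = step 1 state; never stabilizes
  -> state at step 30: (30-1) mod 2 = 1, same as step 2 -> [9 9 10]

Answer: 9 9 10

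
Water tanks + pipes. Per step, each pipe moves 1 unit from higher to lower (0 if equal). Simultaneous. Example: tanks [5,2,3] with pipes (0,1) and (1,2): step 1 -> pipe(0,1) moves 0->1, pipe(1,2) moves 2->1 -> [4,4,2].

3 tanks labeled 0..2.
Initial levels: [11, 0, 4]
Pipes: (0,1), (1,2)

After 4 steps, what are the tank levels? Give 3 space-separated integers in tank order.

Answer: 7 4 4

Derivation:
Step 1: flows [0->1,2->1] -> levels [10 2 3]
Step 2: flows [0->1,2->1] -> levels [9 4 2]
Step 3: flows [0->1,1->2] -> levels [8 4 3]
Step 4: flows [0->1,1->2] -> levels [7 4 4]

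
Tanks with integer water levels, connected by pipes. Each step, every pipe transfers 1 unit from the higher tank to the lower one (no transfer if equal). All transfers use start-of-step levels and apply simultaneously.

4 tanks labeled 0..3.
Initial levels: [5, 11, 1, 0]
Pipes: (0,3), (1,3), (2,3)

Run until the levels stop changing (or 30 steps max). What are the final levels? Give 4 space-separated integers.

Step 1: flows [0->3,1->3,2->3] -> levels [4 10 0 3]
Step 2: flows [0->3,1->3,3->2] -> levels [3 9 1 4]
Step 3: flows [3->0,1->3,3->2] -> levels [4 8 2 3]
Step 4: flows [0->3,1->3,3->2] -> levels [3 7 3 4]
Step 5: flows [3->0,1->3,3->2] -> levels [4 6 4 3]
Step 6: flows [0->3,1->3,2->3] -> levels [3 5 3 6]
Step 7: flows [3->0,3->1,3->2] -> levels [4 6 4 3]
  -> period-2 cycle: step 7 state = step 5 state; never stabilizes
  -> state at step 30: (30-5) mod 2 = 1, same as step 6 -> [3 5 3 6]

Answer: 3 5 3 6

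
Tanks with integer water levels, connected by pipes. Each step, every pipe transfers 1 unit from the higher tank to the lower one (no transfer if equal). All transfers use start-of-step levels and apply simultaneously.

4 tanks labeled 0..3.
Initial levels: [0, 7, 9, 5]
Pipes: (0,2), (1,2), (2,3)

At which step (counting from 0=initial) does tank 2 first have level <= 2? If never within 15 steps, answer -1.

Answer: -1

Derivation:
Step 1: flows [2->0,2->1,2->3] -> levels [1 8 6 6]
Step 2: flows [2->0,1->2,2=3] -> levels [2 7 6 6]
Step 3: flows [2->0,1->2,2=3] -> levels [3 6 6 6]
Step 4: flows [2->0,1=2,2=3] -> levels [4 6 5 6]
Step 5: flows [2->0,1->2,3->2] -> levels [5 5 6 5]
Step 6: flows [2->0,2->1,2->3] -> levels [6 6 3 6]
Step 7: flows [0->2,1->2,3->2] -> levels [5 5 6 5]
  -> period-2 cycle (repeats step 5); tank 2 never drops to <=2
Tank 2 never reaches <=2 within 15 steps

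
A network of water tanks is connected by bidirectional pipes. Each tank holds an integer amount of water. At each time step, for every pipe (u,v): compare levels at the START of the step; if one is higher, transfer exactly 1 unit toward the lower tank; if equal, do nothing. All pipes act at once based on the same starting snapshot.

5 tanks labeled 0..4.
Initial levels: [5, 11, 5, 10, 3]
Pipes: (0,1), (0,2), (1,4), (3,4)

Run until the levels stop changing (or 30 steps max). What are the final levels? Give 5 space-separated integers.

Answer: 5 8 7 8 6

Derivation:
Step 1: flows [1->0,0=2,1->4,3->4] -> levels [6 9 5 9 5]
Step 2: flows [1->0,0->2,1->4,3->4] -> levels [6 7 6 8 7]
Step 3: flows [1->0,0=2,1=4,3->4] -> levels [7 6 6 7 8]
Step 4: flows [0->1,0->2,4->1,4->3] -> levels [5 8 7 8 6]
Step 5: flows [1->0,2->0,1->4,3->4] -> levels [7 6 6 7 8]
  -> period-2 cycle: step 5 state = step 3 state; never stabilizes
  -> state at step 30: (30-3) mod 2 = 1, same as step 4 -> [5 8 7 8 6]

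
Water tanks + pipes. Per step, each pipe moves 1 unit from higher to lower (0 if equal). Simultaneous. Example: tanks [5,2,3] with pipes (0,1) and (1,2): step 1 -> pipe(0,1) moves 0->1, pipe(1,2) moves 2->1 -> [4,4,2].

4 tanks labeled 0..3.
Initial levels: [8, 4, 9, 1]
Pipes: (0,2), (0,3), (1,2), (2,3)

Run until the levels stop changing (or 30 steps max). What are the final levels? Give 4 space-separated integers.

Step 1: flows [2->0,0->3,2->1,2->3] -> levels [8 5 6 3]
Step 2: flows [0->2,0->3,2->1,2->3] -> levels [6 6 5 5]
Step 3: flows [0->2,0->3,1->2,2=3] -> levels [4 5 7 6]
Step 4: flows [2->0,3->0,2->1,2->3] -> levels [6 6 4 6]
Step 5: flows [0->2,0=3,1->2,3->2] -> levels [5 5 7 5]
Step 6: flows [2->0,0=3,2->1,2->3] -> levels [6 6 4 6]
  -> period-2 cycle: step 6 state = step 4 state; never stabilizes
  -> state at step 30: (30-4) mod 2 = 0, same as step 4 -> [6 6 4 6]

Answer: 6 6 4 6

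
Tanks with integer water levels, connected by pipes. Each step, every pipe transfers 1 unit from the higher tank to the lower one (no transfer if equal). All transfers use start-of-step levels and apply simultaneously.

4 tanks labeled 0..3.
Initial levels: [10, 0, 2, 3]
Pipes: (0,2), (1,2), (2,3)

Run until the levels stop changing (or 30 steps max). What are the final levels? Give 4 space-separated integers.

Step 1: flows [0->2,2->1,3->2] -> levels [9 1 3 2]
Step 2: flows [0->2,2->1,2->3] -> levels [8 2 2 3]
Step 3: flows [0->2,1=2,3->2] -> levels [7 2 4 2]
Step 4: flows [0->2,2->1,2->3] -> levels [6 3 3 3]
Step 5: flows [0->2,1=2,2=3] -> levels [5 3 4 3]
Step 6: flows [0->2,2->1,2->3] -> levels [4 4 3 4]
Step 7: flows [0->2,1->2,3->2] -> levels [3 3 6 3]
Step 8: flows [2->0,2->1,2->3] -> levels [4 4 3 4]
  -> period-2 cycle: step 8 state = step 6 state; never stabilizes
  -> state at step 30: (30-6) mod 2 = 0, same as step 6 -> [4 4 3 4]

Answer: 4 4 3 4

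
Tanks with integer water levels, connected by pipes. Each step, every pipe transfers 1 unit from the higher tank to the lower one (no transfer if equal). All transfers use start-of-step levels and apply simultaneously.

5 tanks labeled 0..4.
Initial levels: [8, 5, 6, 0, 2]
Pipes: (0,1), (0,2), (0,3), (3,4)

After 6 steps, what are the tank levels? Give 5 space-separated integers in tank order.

Step 1: flows [0->1,0->2,0->3,4->3] -> levels [5 6 7 2 1]
Step 2: flows [1->0,2->0,0->3,3->4] -> levels [6 5 6 2 2]
Step 3: flows [0->1,0=2,0->3,3=4] -> levels [4 6 6 3 2]
Step 4: flows [1->0,2->0,0->3,3->4] -> levels [5 5 5 3 3]
Step 5: flows [0=1,0=2,0->3,3=4] -> levels [4 5 5 4 3]
Step 6: flows [1->0,2->0,0=3,3->4] -> levels [6 4 4 3 4]

Answer: 6 4 4 3 4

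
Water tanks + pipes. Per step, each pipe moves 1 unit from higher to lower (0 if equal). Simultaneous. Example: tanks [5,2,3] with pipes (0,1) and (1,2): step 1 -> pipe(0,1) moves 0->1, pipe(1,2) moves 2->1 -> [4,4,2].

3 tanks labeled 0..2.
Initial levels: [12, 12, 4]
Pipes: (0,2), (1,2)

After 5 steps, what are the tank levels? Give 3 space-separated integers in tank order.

Step 1: flows [0->2,1->2] -> levels [11 11 6]
Step 2: flows [0->2,1->2] -> levels [10 10 8]
Step 3: flows [0->2,1->2] -> levels [9 9 10]
Step 4: flows [2->0,2->1] -> levels [10 10 8]
  -> period-2 cycle: step 4 state = step 2 state
  -> state at step 5: (5-2) mod 2 = 1, same as step 3 -> [9 9 10]

Answer: 9 9 10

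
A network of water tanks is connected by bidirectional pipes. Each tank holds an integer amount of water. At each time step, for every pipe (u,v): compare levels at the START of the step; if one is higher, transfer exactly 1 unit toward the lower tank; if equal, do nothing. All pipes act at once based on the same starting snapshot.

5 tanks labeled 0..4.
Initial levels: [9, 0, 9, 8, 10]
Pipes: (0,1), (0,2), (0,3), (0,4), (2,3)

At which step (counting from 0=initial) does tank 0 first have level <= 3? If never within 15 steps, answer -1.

Answer: -1

Derivation:
Step 1: flows [0->1,0=2,0->3,4->0,2->3] -> levels [8 1 8 10 9]
Step 2: flows [0->1,0=2,3->0,4->0,3->2] -> levels [9 2 9 8 8]
Step 3: flows [0->1,0=2,0->3,0->4,2->3] -> levels [6 3 8 10 9]
Step 4: flows [0->1,2->0,3->0,4->0,3->2] -> levels [8 4 8 8 8]
Step 5: flows [0->1,0=2,0=3,0=4,2=3] -> levels [7 5 8 8 8]
Step 6: flows [0->1,2->0,3->0,4->0,2=3] -> levels [9 6 7 7 7]
Step 7: flows [0->1,0->2,0->3,0->4,2=3] -> levels [5 7 8 8 8]
Step 8: flows [1->0,2->0,3->0,4->0,2=3] -> levels [9 6 7 7 7]
  -> period-2 cycle (repeats step 6); tank 0 never drops to <=3
Tank 0 never reaches <=3 within 15 steps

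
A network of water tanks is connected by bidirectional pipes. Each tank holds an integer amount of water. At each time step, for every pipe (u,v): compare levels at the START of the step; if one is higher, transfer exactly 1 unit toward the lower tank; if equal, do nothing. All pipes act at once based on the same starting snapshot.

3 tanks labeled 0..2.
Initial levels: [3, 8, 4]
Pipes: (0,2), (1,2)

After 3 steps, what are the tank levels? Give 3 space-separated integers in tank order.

Answer: 5 5 5

Derivation:
Step 1: flows [2->0,1->2] -> levels [4 7 4]
Step 2: flows [0=2,1->2] -> levels [4 6 5]
Step 3: flows [2->0,1->2] -> levels [5 5 5]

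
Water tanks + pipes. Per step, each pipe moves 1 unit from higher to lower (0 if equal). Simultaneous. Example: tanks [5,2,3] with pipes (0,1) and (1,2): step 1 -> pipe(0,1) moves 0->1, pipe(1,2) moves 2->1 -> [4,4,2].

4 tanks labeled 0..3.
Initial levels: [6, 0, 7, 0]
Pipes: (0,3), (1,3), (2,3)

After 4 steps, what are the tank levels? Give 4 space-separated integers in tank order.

Step 1: flows [0->3,1=3,2->3] -> levels [5 0 6 2]
Step 2: flows [0->3,3->1,2->3] -> levels [4 1 5 3]
Step 3: flows [0->3,3->1,2->3] -> levels [3 2 4 4]
Step 4: flows [3->0,3->1,2=3] -> levels [4 3 4 2]

Answer: 4 3 4 2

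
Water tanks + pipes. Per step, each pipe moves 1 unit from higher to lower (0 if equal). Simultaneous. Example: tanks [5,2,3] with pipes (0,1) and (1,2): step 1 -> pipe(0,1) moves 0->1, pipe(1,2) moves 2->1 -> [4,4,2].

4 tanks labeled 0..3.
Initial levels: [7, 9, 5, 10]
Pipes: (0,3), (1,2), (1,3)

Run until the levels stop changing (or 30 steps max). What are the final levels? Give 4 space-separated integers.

Step 1: flows [3->0,1->2,3->1] -> levels [8 9 6 8]
Step 2: flows [0=3,1->2,1->3] -> levels [8 7 7 9]
Step 3: flows [3->0,1=2,3->1] -> levels [9 8 7 7]
Step 4: flows [0->3,1->2,1->3] -> levels [8 6 8 9]
Step 5: flows [3->0,2->1,3->1] -> levels [9 8 7 7]
  -> period-2 cycle: step 5 state = step 3 state; never stabilizes
  -> state at step 30: (30-3) mod 2 = 1, same as step 4 -> [8 6 8 9]

Answer: 8 6 8 9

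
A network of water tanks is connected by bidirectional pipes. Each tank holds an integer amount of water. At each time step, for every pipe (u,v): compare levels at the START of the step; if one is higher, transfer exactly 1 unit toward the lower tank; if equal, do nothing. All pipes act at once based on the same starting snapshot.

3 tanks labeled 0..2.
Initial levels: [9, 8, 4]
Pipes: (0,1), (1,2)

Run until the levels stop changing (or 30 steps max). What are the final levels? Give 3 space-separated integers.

Answer: 7 7 7

Derivation:
Step 1: flows [0->1,1->2] -> levels [8 8 5]
Step 2: flows [0=1,1->2] -> levels [8 7 6]
Step 3: flows [0->1,1->2] -> levels [7 7 7]
Step 4: flows [0=1,1=2] -> levels [7 7 7]
  -> stable (no change)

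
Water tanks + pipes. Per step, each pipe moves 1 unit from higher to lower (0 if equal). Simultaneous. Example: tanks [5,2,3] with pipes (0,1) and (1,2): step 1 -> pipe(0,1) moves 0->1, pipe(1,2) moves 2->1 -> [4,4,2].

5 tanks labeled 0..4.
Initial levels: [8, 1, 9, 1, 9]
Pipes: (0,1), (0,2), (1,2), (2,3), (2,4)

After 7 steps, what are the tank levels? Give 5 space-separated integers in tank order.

Step 1: flows [0->1,2->0,2->1,2->3,2=4] -> levels [8 3 6 2 9]
Step 2: flows [0->1,0->2,2->1,2->3,4->2] -> levels [6 5 6 3 8]
Step 3: flows [0->1,0=2,2->1,2->3,4->2] -> levels [5 7 5 4 7]
Step 4: flows [1->0,0=2,1->2,2->3,4->2] -> levels [6 5 6 5 6]
Step 5: flows [0->1,0=2,2->1,2->3,2=4] -> levels [5 7 4 6 6]
Step 6: flows [1->0,0->2,1->2,3->2,4->2] -> levels [5 5 8 5 5]
Step 7: flows [0=1,2->0,2->1,2->3,2->4] -> levels [6 6 4 6 6]

Answer: 6 6 4 6 6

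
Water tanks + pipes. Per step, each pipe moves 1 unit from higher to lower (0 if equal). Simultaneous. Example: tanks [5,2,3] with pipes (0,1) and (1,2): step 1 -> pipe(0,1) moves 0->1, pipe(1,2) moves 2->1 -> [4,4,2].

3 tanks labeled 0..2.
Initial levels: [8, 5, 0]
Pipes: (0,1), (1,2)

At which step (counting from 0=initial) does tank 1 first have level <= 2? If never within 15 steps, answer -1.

Answer: -1

Derivation:
Step 1: flows [0->1,1->2] -> levels [7 5 1]
Step 2: flows [0->1,1->2] -> levels [6 5 2]
Step 3: flows [0->1,1->2] -> levels [5 5 3]
Step 4: flows [0=1,1->2] -> levels [5 4 4]
Step 5: flows [0->1,1=2] -> levels [4 5 4]
Step 6: flows [1->0,1->2] -> levels [5 3 5]
Step 7: flows [0->1,2->1] -> levels [4 5 4]
  -> period-2 cycle (repeats step 5); tank 1 never drops to <=2
Tank 1 never reaches <=2 within 15 steps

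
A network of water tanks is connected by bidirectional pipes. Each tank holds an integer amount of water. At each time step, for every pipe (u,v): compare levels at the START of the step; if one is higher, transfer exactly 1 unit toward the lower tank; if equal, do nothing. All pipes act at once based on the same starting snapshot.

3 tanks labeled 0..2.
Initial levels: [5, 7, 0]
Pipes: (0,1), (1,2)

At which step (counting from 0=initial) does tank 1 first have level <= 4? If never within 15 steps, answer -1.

Step 1: flows [1->0,1->2] -> levels [6 5 1]
Step 2: flows [0->1,1->2] -> levels [5 5 2]
Step 3: flows [0=1,1->2] -> levels [5 4 3]
Tank 1 first reaches <=4 at step 3

Answer: 3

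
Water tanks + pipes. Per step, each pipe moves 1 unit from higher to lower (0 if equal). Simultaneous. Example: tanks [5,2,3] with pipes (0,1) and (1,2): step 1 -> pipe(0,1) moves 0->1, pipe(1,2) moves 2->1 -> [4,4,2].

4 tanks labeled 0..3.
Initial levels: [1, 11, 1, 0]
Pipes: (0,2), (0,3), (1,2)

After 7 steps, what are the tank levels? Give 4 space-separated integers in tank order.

Answer: 2 4 4 3

Derivation:
Step 1: flows [0=2,0->3,1->2] -> levels [0 10 2 1]
Step 2: flows [2->0,3->0,1->2] -> levels [2 9 2 0]
Step 3: flows [0=2,0->3,1->2] -> levels [1 8 3 1]
Step 4: flows [2->0,0=3,1->2] -> levels [2 7 3 1]
Step 5: flows [2->0,0->3,1->2] -> levels [2 6 3 2]
Step 6: flows [2->0,0=3,1->2] -> levels [3 5 3 2]
Step 7: flows [0=2,0->3,1->2] -> levels [2 4 4 3]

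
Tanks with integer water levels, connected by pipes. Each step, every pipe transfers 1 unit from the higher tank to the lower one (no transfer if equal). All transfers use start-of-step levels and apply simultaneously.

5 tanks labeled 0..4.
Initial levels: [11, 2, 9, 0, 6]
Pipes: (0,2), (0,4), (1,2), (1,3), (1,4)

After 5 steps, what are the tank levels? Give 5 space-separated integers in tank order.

Step 1: flows [0->2,0->4,2->1,1->3,4->1] -> levels [9 3 9 1 6]
Step 2: flows [0=2,0->4,2->1,1->3,4->1] -> levels [8 4 8 2 6]
Step 3: flows [0=2,0->4,2->1,1->3,4->1] -> levels [7 5 7 3 6]
Step 4: flows [0=2,0->4,2->1,1->3,4->1] -> levels [6 6 6 4 6]
Step 5: flows [0=2,0=4,1=2,1->3,1=4] -> levels [6 5 6 5 6]

Answer: 6 5 6 5 6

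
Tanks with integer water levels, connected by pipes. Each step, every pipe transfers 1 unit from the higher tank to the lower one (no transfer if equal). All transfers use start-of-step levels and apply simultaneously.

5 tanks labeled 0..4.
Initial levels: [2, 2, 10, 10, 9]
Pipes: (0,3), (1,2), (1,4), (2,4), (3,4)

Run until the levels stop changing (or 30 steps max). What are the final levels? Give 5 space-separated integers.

Step 1: flows [3->0,2->1,4->1,2->4,3->4] -> levels [3 4 8 8 10]
Step 2: flows [3->0,2->1,4->1,4->2,4->3] -> levels [4 6 8 8 7]
Step 3: flows [3->0,2->1,4->1,2->4,3->4] -> levels [5 8 6 6 8]
Step 4: flows [3->0,1->2,1=4,4->2,4->3] -> levels [6 7 8 6 6]
Step 5: flows [0=3,2->1,1->4,2->4,3=4] -> levels [6 7 6 6 8]
Step 6: flows [0=3,1->2,4->1,4->2,4->3] -> levels [6 7 8 7 5]
Step 7: flows [3->0,2->1,1->4,2->4,3->4] -> levels [7 7 6 5 8]
Step 8: flows [0->3,1->2,4->1,4->2,4->3] -> levels [6 7 8 7 5]
  -> period-2 cycle: step 8 state = step 6 state; never stabilizes
  -> state at step 30: (30-6) mod 2 = 0, same as step 6 -> [6 7 8 7 5]

Answer: 6 7 8 7 5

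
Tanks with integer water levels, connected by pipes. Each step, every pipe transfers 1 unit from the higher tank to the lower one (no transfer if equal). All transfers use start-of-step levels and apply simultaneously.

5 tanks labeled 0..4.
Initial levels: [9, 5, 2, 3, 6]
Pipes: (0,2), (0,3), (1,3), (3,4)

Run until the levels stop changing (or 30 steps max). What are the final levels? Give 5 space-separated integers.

Step 1: flows [0->2,0->3,1->3,4->3] -> levels [7 4 3 6 5]
Step 2: flows [0->2,0->3,3->1,3->4] -> levels [5 5 4 5 6]
Step 3: flows [0->2,0=3,1=3,4->3] -> levels [4 5 5 6 5]
Step 4: flows [2->0,3->0,3->1,3->4] -> levels [6 6 4 3 6]
Step 5: flows [0->2,0->3,1->3,4->3] -> levels [4 5 5 6 5]
  -> period-2 cycle: step 5 state = step 3 state; never stabilizes
  -> state at step 30: (30-3) mod 2 = 1, same as step 4 -> [6 6 4 3 6]

Answer: 6 6 4 3 6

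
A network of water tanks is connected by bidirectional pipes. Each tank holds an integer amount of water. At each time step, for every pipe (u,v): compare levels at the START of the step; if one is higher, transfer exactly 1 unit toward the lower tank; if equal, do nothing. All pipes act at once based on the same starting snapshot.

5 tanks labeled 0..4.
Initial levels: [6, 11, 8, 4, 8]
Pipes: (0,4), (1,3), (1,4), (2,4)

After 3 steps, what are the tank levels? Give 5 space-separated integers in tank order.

Step 1: flows [4->0,1->3,1->4,2=4] -> levels [7 9 8 5 8]
Step 2: flows [4->0,1->3,1->4,2=4] -> levels [8 7 8 6 8]
Step 3: flows [0=4,1->3,4->1,2=4] -> levels [8 7 8 7 7]

Answer: 8 7 8 7 7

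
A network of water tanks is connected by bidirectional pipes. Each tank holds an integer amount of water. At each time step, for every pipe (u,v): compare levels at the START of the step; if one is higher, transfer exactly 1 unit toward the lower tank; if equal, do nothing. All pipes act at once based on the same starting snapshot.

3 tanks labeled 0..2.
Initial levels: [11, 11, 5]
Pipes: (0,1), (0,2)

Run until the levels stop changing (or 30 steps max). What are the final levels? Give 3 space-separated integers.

Answer: 9 9 9

Derivation:
Step 1: flows [0=1,0->2] -> levels [10 11 6]
Step 2: flows [1->0,0->2] -> levels [10 10 7]
Step 3: flows [0=1,0->2] -> levels [9 10 8]
Step 4: flows [1->0,0->2] -> levels [9 9 9]
Step 5: flows [0=1,0=2] -> levels [9 9 9]
  -> stable (no change)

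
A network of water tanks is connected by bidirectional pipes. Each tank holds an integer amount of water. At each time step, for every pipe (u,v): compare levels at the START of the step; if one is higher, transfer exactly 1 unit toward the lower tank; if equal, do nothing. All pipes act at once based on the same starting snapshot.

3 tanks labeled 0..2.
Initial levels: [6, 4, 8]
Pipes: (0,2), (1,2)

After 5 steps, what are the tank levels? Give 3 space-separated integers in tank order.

Answer: 6 6 6

Derivation:
Step 1: flows [2->0,2->1] -> levels [7 5 6]
Step 2: flows [0->2,2->1] -> levels [6 6 6]
Step 3: flows [0=2,1=2] -> levels [6 6 6]
  -> stable; steps 4..5 unchanged -> [6 6 6]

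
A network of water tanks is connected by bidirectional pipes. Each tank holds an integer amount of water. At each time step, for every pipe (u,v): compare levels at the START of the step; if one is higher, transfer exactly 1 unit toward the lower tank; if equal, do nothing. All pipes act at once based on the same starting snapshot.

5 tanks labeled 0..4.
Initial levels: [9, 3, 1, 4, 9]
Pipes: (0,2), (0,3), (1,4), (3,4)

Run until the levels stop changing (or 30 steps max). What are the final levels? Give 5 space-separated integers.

Step 1: flows [0->2,0->3,4->1,4->3] -> levels [7 4 2 6 7]
Step 2: flows [0->2,0->3,4->1,4->3] -> levels [5 5 3 8 5]
Step 3: flows [0->2,3->0,1=4,3->4] -> levels [5 5 4 6 6]
Step 4: flows [0->2,3->0,4->1,3=4] -> levels [5 6 5 5 5]
Step 5: flows [0=2,0=3,1->4,3=4] -> levels [5 5 5 5 6]
Step 6: flows [0=2,0=3,4->1,4->3] -> levels [5 6 5 6 4]
Step 7: flows [0=2,3->0,1->4,3->4] -> levels [6 5 5 4 6]
Step 8: flows [0->2,0->3,4->1,4->3] -> levels [4 6 6 6 4]
Step 9: flows [2->0,3->0,1->4,3->4] -> levels [6 5 5 4 6]
  -> period-2 cycle: step 9 state = step 7 state; never stabilizes
  -> state at step 30: (30-7) mod 2 = 1, same as step 8 -> [4 6 6 6 4]

Answer: 4 6 6 6 4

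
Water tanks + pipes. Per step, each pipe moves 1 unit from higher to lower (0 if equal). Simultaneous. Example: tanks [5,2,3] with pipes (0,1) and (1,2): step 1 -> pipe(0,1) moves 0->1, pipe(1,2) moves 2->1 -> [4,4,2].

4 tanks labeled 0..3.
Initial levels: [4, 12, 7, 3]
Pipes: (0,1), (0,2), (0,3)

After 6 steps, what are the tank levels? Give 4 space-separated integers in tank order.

Answer: 7 7 6 6

Derivation:
Step 1: flows [1->0,2->0,0->3] -> levels [5 11 6 4]
Step 2: flows [1->0,2->0,0->3] -> levels [6 10 5 5]
Step 3: flows [1->0,0->2,0->3] -> levels [5 9 6 6]
Step 4: flows [1->0,2->0,3->0] -> levels [8 8 5 5]
Step 5: flows [0=1,0->2,0->3] -> levels [6 8 6 6]
Step 6: flows [1->0,0=2,0=3] -> levels [7 7 6 6]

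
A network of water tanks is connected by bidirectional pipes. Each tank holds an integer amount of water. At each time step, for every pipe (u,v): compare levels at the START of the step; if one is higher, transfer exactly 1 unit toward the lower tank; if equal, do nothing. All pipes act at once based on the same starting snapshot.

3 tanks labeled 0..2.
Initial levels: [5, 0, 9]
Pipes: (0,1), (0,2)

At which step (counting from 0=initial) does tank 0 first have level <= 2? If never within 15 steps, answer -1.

Step 1: flows [0->1,2->0] -> levels [5 1 8]
Step 2: flows [0->1,2->0] -> levels [5 2 7]
Step 3: flows [0->1,2->0] -> levels [5 3 6]
Step 4: flows [0->1,2->0] -> levels [5 4 5]
Step 5: flows [0->1,0=2] -> levels [4 5 5]
Step 6: flows [1->0,2->0] -> levels [6 4 4]
Step 7: flows [0->1,0->2] -> levels [4 5 5]
  -> period-2 cycle (repeats step 5); tank 0 never drops to <=2
Tank 0 never reaches <=2 within 15 steps

Answer: -1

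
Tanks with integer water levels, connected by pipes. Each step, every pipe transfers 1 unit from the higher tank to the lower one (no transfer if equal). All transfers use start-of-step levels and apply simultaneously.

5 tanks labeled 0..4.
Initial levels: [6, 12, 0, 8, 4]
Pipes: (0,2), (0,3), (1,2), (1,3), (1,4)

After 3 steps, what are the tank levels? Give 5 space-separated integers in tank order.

Answer: 6 6 6 6 6

Derivation:
Step 1: flows [0->2,3->0,1->2,1->3,1->4] -> levels [6 9 2 8 5]
Step 2: flows [0->2,3->0,1->2,1->3,1->4] -> levels [6 6 4 8 6]
Step 3: flows [0->2,3->0,1->2,3->1,1=4] -> levels [6 6 6 6 6]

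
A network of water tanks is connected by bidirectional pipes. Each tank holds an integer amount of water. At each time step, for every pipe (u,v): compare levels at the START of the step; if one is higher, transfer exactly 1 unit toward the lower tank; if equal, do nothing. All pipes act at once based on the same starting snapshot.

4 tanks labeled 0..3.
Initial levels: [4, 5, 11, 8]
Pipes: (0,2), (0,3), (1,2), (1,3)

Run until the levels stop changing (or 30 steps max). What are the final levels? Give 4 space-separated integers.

Step 1: flows [2->0,3->0,2->1,3->1] -> levels [6 7 9 6]
Step 2: flows [2->0,0=3,2->1,1->3] -> levels [7 7 7 7]
Step 3: flows [0=2,0=3,1=2,1=3] -> levels [7 7 7 7]
  -> stable (no change)

Answer: 7 7 7 7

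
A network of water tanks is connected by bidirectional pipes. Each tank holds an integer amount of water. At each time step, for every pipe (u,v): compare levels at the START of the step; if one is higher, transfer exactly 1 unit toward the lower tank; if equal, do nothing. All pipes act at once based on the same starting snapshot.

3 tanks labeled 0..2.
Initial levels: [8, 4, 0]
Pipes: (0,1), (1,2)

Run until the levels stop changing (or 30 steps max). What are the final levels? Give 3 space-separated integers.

Answer: 4 4 4

Derivation:
Step 1: flows [0->1,1->2] -> levels [7 4 1]
Step 2: flows [0->1,1->2] -> levels [6 4 2]
Step 3: flows [0->1,1->2] -> levels [5 4 3]
Step 4: flows [0->1,1->2] -> levels [4 4 4]
Step 5: flows [0=1,1=2] -> levels [4 4 4]
  -> stable (no change)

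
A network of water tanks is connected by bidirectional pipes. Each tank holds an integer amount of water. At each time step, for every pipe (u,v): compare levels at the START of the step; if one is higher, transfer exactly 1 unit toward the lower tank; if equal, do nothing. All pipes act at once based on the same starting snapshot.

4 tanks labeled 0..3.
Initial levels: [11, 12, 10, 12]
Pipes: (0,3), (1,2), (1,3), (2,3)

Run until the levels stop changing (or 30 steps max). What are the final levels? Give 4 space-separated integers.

Step 1: flows [3->0,1->2,1=3,3->2] -> levels [12 11 12 10]
Step 2: flows [0->3,2->1,1->3,2->3] -> levels [11 11 10 13]
Step 3: flows [3->0,1->2,3->1,3->2] -> levels [12 11 12 10]
  -> period-2 cycle: step 3 state = step 1 state; never stabilizes
  -> state at step 30: (30-1) mod 2 = 1, same as step 2 -> [11 11 10 13]

Answer: 11 11 10 13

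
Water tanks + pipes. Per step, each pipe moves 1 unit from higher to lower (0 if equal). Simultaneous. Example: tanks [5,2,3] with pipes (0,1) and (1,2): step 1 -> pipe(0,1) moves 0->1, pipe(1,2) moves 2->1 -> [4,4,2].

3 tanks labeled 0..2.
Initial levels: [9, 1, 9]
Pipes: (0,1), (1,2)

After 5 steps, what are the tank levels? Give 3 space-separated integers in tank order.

Step 1: flows [0->1,2->1] -> levels [8 3 8]
Step 2: flows [0->1,2->1] -> levels [7 5 7]
Step 3: flows [0->1,2->1] -> levels [6 7 6]
Step 4: flows [1->0,1->2] -> levels [7 5 7]
  -> period-2 cycle: step 4 state = step 2 state
  -> state at step 5: (5-2) mod 2 = 1, same as step 3 -> [6 7 6]

Answer: 6 7 6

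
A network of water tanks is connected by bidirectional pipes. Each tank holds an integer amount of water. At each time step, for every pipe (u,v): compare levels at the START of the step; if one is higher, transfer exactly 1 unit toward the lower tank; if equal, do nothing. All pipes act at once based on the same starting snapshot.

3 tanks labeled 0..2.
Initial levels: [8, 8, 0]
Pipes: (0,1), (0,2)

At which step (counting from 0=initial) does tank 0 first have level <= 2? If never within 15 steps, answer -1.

Step 1: flows [0=1,0->2] -> levels [7 8 1]
Step 2: flows [1->0,0->2] -> levels [7 7 2]
Step 3: flows [0=1,0->2] -> levels [6 7 3]
Step 4: flows [1->0,0->2] -> levels [6 6 4]
Step 5: flows [0=1,0->2] -> levels [5 6 5]
Step 6: flows [1->0,0=2] -> levels [6 5 5]
Step 7: flows [0->1,0->2] -> levels [4 6 6]
Step 8: flows [1->0,2->0] -> levels [6 5 5]
  -> period-2 cycle (repeats step 6); tank 0 never drops to <=2
Tank 0 never reaches <=2 within 15 steps

Answer: -1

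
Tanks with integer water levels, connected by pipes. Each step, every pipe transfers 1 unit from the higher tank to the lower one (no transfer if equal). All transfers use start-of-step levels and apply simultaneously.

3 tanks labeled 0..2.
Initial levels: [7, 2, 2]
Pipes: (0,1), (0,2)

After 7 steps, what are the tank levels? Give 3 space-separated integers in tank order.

Step 1: flows [0->1,0->2] -> levels [5 3 3]
Step 2: flows [0->1,0->2] -> levels [3 4 4]
Step 3: flows [1->0,2->0] -> levels [5 3 3]
  -> period-2 cycle: step 3 state = step 1 state
  -> state at step 7: (7-1) mod 2 = 0, same as step 1 -> [5 3 3]

Answer: 5 3 3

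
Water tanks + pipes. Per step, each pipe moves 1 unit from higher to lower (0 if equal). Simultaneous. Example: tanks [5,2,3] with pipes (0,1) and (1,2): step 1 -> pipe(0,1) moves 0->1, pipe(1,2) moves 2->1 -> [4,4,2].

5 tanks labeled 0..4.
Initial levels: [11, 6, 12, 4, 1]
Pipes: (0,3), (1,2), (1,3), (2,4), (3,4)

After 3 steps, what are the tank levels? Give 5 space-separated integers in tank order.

Answer: 8 7 6 6 7

Derivation:
Step 1: flows [0->3,2->1,1->3,2->4,3->4] -> levels [10 6 10 5 3]
Step 2: flows [0->3,2->1,1->3,2->4,3->4] -> levels [9 6 8 6 5]
Step 3: flows [0->3,2->1,1=3,2->4,3->4] -> levels [8 7 6 6 7]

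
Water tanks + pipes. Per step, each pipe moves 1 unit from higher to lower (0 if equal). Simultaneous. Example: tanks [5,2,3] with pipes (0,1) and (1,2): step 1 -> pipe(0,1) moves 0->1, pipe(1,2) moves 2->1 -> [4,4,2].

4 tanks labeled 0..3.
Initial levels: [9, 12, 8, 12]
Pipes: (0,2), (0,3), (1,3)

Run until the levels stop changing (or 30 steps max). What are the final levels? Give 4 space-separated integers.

Answer: 9 10 11 11

Derivation:
Step 1: flows [0->2,3->0,1=3] -> levels [9 12 9 11]
Step 2: flows [0=2,3->0,1->3] -> levels [10 11 9 11]
Step 3: flows [0->2,3->0,1=3] -> levels [10 11 10 10]
Step 4: flows [0=2,0=3,1->3] -> levels [10 10 10 11]
Step 5: flows [0=2,3->0,3->1] -> levels [11 11 10 9]
Step 6: flows [0->2,0->3,1->3] -> levels [9 10 11 11]
Step 7: flows [2->0,3->0,3->1] -> levels [11 11 10 9]
  -> period-2 cycle: step 7 state = step 5 state; never stabilizes
  -> state at step 30: (30-5) mod 2 = 1, same as step 6 -> [9 10 11 11]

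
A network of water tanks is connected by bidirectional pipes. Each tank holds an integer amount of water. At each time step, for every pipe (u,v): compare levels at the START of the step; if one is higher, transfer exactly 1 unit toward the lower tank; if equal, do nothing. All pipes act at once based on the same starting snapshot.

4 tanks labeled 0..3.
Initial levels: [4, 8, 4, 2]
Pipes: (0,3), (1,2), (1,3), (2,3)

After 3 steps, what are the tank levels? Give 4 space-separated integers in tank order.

Step 1: flows [0->3,1->2,1->3,2->3] -> levels [3 6 4 5]
Step 2: flows [3->0,1->2,1->3,3->2] -> levels [4 4 6 4]
Step 3: flows [0=3,2->1,1=3,2->3] -> levels [4 5 4 5]

Answer: 4 5 4 5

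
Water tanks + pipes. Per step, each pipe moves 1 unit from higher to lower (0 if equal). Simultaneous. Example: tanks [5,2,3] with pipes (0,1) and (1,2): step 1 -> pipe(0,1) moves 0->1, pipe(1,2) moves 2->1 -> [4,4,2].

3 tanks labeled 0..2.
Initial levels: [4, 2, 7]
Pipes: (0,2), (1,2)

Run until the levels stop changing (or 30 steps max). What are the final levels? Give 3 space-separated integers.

Answer: 5 5 3

Derivation:
Step 1: flows [2->0,2->1] -> levels [5 3 5]
Step 2: flows [0=2,2->1] -> levels [5 4 4]
Step 3: flows [0->2,1=2] -> levels [4 4 5]
Step 4: flows [2->0,2->1] -> levels [5 5 3]
Step 5: flows [0->2,1->2] -> levels [4 4 5]
  -> period-2 cycle: step 5 state = step 3 state; never stabilizes
  -> state at step 30: (30-3) mod 2 = 1, same as step 4 -> [5 5 3]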